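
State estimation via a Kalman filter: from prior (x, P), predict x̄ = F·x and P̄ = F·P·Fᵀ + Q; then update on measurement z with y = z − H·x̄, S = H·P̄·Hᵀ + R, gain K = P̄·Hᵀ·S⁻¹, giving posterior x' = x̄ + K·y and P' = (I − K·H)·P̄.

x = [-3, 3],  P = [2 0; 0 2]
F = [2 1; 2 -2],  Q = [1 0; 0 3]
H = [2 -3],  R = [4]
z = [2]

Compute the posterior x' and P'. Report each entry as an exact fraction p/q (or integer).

x̄ = F·x = [-3, -12]
P̄ = F·P·Fᵀ + Q = [11 4; 4 19]
y = z − H·x̄ = [-28]
S = H·P̄·Hᵀ + R = [171]
K = P̄·Hᵀ·S⁻¹ = [10/171; -49/171]
x' = x̄ + K·y = [-793/171, -680/171]
P' = (I − K·H)·P̄ = [1781/171 1174/171; 1174/171 848/171]

x' = [-793/171, -680/171]
P' = [1781/171 1174/171; 1174/171 848/171]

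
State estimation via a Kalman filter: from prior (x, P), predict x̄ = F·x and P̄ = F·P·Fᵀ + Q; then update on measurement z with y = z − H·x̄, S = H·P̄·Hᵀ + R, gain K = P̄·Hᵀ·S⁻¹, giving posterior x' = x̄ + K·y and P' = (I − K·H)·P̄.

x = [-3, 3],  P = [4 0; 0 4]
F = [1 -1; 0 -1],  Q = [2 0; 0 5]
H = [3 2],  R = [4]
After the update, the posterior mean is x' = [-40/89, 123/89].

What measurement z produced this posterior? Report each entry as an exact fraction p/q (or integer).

z = [2]

x̄ = F·x = [-6, -3]
P̄ = F·P·Fᵀ + Q = [10 4; 4 9]
S = H·P̄·Hᵀ + R = [178]
K = P̄·Hᵀ·S⁻¹ = [19/89; 15/89]
x' − x̄ = [494/89, 390/89] = K·y
y = (KᵀK)⁻¹·Kᵀ·(x' − x̄) = [26]
z = y + H·x̄ = [26] + [-24] = [2]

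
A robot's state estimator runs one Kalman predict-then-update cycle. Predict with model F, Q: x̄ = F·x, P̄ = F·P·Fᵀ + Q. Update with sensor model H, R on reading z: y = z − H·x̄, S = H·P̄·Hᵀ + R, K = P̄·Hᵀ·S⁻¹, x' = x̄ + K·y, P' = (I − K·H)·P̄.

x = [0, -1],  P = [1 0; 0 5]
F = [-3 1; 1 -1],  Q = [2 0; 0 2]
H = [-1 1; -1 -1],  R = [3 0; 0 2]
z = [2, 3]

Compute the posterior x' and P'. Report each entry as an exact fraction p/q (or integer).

x̄ = F·x = [-1, 1]
P̄ = F·P·Fᵀ + Q = [16 -8; -8 8]
y = z − H·x̄ = [0, 3]
S = H·P̄·Hᵀ + R = [43 8; 8 10]
K = P̄·Hᵀ·S⁻¹ = [-88/183 -76/183; 80/183 -64/183]
x' = x̄ + K·y = [-137/61, -3/61]
P' = (I − K·H)·P̄ = [208/183 -56/183; -56/183 184/183]

x' = [-137/61, -3/61]
P' = [208/183 -56/183; -56/183 184/183]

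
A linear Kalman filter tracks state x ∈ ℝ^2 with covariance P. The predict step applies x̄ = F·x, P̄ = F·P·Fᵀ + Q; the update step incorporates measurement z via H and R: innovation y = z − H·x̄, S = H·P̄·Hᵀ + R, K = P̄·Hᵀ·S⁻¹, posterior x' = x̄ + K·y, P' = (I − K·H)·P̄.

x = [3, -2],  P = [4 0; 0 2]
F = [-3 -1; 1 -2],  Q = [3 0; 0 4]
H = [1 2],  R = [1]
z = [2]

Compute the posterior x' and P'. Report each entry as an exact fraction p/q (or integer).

x̄ = F·x = [-7, 7]
P̄ = F·P·Fᵀ + Q = [41 -8; -8 16]
y = z − H·x̄ = [-5]
S = H·P̄·Hᵀ + R = [74]
K = P̄·Hᵀ·S⁻¹ = [25/74; 12/37]
x' = x̄ + K·y = [-643/74, 199/37]
P' = (I − K·H)·P̄ = [2409/74 -596/37; -596/37 304/37]

x' = [-643/74, 199/37]
P' = [2409/74 -596/37; -596/37 304/37]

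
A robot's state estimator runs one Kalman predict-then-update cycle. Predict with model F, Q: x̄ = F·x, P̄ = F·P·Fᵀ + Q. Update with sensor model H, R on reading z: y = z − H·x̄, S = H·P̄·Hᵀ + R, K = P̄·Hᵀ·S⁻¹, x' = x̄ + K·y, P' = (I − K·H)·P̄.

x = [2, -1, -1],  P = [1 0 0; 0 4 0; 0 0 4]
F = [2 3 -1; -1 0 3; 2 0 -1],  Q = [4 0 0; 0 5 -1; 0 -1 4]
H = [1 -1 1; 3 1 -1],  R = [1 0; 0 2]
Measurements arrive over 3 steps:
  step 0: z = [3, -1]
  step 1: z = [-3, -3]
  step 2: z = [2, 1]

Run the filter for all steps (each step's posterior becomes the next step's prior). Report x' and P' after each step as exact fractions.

step 0: x̄ = F·x = [2, -5, 5]
step 0: P̄ = F·P·Fᵀ + Q = [48 -14 8; -14 42 -15; 8 -15 12]
step 0: y = z − H·x̄ = [-9, 3]
step 0: S = H·P̄·Hᵀ + R = [177 104; 104 386]
step 0: K = P̄·Hᵀ·S⁻¹ = [7166/28753 7157/28753; -14483/28753 10039/57506; 6911/28753 -4171/57506]
step 0: x' = x̄ + K·y = [14483/28753, 3281/57506, 150619/57506]
step 0: P' = (I − K·H)·P̄ = [5370/28753 -1111/28753 685/28753; -1111/28753 208081/57506 181337/57506; 685/28753 181337/57506 193789/57506]
step 1: x̄ = F·x = [-41422/28753, 422891/57506, -92687/57506]
step 1: P̄ = F·P·Fᵀ + Q = [609668/28753 522721/28753 -163037/28753; 522721/28753 2034151/57506 -650763/57506; -163037/28753 -650763/57506 461293/57506]
step 1: y = z − H·x̄ = [212952/28753, -219782/28753]
step 1: S = H·P̄·Hᵀ + R = [1165390/28753 -1440997/28753; -1440997/28753 11557551/28753]
step 1: K = P̄·Hᵀ·S⁻¹ = [95445708/396222377 98112650/396222377; -183631132/396222377 76888336/396222377; 105587986/396222377 -22665311/396222377]
step 1: x' = x̄ + K·y = [-613861626/396222377, 1932052275/792444754, 633274333/792444754]
step 1: P' = (I − K·H)·P̄ = [72917752/396222377 -7463615/396222377 15064341/396222377; -7463615/396222377 1993968911/792444754 1641633877/792444754; 15064341/396222377 1641633877/792444754 1822681167/792444754]
step 2: x̄ = F·x = [1353717994/396222377, 3127546251/792444754, -3088720837/792444754]
step 2: P̄ = F·P·Fᵀ + Q = [6686038824/396222377 4635336424/396222377 -1364478278/396222377; 4635336424/396222377 20331417685/792444754 -6341258489/792444754; -1364478278/396222377 -6341258489/792444754 5455287471/792444754]
step 2: y = z − H·x̄ = [82156784/12781367, -6773065149/396222377]
step 2: S = H·P̄·Hᵀ + R = [461846544/12781367 -360520129/12781367; -360520129/12781367 116200293449/396222377]
step 2: K = P̄·Hᵀ·S⁻¹ = [936257354052/3883581957655 960942836982/3883581957655; -1783329603398/3883581957655 738958339607/3883581957655; 1047794706756/3883581957655 -233160621374/3883581957655]
step 2: x' = x̄ + K·y = [572033834056/776716391531, -3506983409309/1553432783062, -1766534688451/1553432783062]
step 2: P' = (I − K·H)·P̄ = [714535757004/3883581957655 -76353231046/3883581957655 145368366002/3883581957655; -76353231046/3883581957655 19340905782613/7767163915310 15926953037909/7767163915310; 145368366002/3883581957655 15926953037909/7767163915310 17731805719417/7767163915310]

step 0: x' = [14483/28753, 3281/57506, 150619/57506], P' = [5370/28753 -1111/28753 685/28753; -1111/28753 208081/57506 181337/57506; 685/28753 181337/57506 193789/57506]
step 1: x' = [-613861626/396222377, 1932052275/792444754, 633274333/792444754], P' = [72917752/396222377 -7463615/396222377 15064341/396222377; -7463615/396222377 1993968911/792444754 1641633877/792444754; 15064341/396222377 1641633877/792444754 1822681167/792444754]
step 2: x' = [572033834056/776716391531, -3506983409309/1553432783062, -1766534688451/1553432783062], P' = [714535757004/3883581957655 -76353231046/3883581957655 145368366002/3883581957655; -76353231046/3883581957655 19340905782613/7767163915310 15926953037909/7767163915310; 145368366002/3883581957655 15926953037909/7767163915310 17731805719417/7767163915310]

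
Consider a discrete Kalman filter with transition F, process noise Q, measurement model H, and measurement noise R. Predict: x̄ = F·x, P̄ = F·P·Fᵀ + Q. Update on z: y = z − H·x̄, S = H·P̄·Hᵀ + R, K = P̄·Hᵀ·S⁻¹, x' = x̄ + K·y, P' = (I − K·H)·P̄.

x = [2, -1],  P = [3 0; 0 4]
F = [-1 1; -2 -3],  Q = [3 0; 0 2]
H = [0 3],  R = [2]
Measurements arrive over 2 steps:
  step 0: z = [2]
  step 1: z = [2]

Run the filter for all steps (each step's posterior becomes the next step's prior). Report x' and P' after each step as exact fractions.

step 0: x' = [-723/226, 149/226], P' = [1049/113 -3/113; -3/113 25/113]
step 1: x' = [3710/1669, 5733/8345], P' = [7959/1669 808/8345; 808/8345 9222/41725]

step 0: x̄ = F·x = [-3, -1]
step 0: P̄ = F·P·Fᵀ + Q = [10 -6; -6 50]
step 0: y = z − H·x̄ = [5]
step 0: S = H·P̄·Hᵀ + R = [452]
step 0: K = P̄·Hᵀ·S⁻¹ = [-9/226; 75/226]
step 0: x' = x̄ + K·y = [-723/226, 149/226]
step 0: P' = (I − K·H)·P̄ = [1049/113 -3/113; -3/113 25/113]
step 1: x̄ = F·x = [436/113, 999/226]
step 1: P̄ = F·P·Fᵀ + Q = [1419/113 2020/113; 2020/113 4611/113]
step 1: y = z − H·x̄ = [-2545/226]
step 1: S = H·P̄·Hᵀ + R = [41725/113]
step 1: K = P̄·Hᵀ·S⁻¹ = [1212/8345; 13833/41725]
step 1: x' = x̄ + K·y = [3710/1669, 5733/8345]
step 1: P' = (I − K·H)·P̄ = [7959/1669 808/8345; 808/8345 9222/41725]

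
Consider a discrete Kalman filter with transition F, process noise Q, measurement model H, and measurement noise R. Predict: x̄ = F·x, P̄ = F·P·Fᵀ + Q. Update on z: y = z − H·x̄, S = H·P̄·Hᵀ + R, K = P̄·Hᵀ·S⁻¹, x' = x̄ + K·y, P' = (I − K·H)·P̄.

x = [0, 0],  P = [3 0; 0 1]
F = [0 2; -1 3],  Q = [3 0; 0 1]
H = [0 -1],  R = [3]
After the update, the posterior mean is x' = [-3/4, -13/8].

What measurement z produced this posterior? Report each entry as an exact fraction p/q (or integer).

z = [2]

x̄ = F·x = [0, 0]
P̄ = F·P·Fᵀ + Q = [7 6; 6 13]
S = H·P̄·Hᵀ + R = [16]
K = P̄·Hᵀ·S⁻¹ = [-3/8; -13/16]
x' − x̄ = [-3/4, -13/8] = K·y
y = (KᵀK)⁻¹·Kᵀ·(x' − x̄) = [2]
z = y + H·x̄ = [2] + [0] = [2]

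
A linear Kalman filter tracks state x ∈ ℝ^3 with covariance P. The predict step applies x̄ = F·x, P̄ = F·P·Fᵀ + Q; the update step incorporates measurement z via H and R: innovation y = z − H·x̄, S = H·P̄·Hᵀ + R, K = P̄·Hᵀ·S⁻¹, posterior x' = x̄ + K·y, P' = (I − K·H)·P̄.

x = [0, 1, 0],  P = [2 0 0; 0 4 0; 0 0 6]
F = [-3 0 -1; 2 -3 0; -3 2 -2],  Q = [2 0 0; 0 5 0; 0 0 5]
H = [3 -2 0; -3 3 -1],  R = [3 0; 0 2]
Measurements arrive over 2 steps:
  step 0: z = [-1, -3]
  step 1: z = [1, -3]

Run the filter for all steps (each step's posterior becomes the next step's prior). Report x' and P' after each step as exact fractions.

step 0: x̄ = F·x = [0, -3, 2]
step 0: P̄ = F·P·Fᵀ + Q = [26 -12 30; -12 49 -36; 30 -36 63]
step 0: y = z − H·x̄ = [-7, 8]
step 0: S = H·P̄·Hᵀ + R = [577 -870; -870 1352]
step 0: K = P̄·Hᵀ·S⁻¹ = [3156/5801 1413/5801; 4681/11602 9783/23204; -4023/11602 -9657/23204]
step 0: x' = x̄ + K·y = [-10788/5801, -28441/11602, 12737/11602]
step 0: P' = (I − K·H)·P̄ = [32386/5801 43845/5801 31551/5801; 43845/5801 249027/23204 201375/23204; 31551/5801 201375/23204 244827/23204]
step 1: x̄ = F·x = [51991/11602, 42171/11602, -8814/5801]
step 1: P̄ = F·P·Fᵀ + Q = [2214355/23204 1152873/23204 334089/5801; 1152873/23204 770879/23204 177987/5801; 334089/5801 177987/5801 264055/5801]
step 1: y = z − H·x̄ = [-60029/11602, -11487/5801]
step 1: S = H·P̄·Hᵀ + R = [9247847/23204 -4923273/11602; -4923273/11602 2741117/5801]
step 1: K = P̄·Hᵀ·S⁻¹ = [13110285/19148657 3878322/19148657; 58678846/95743285 72944649/191486570; -10771191/95743285 -70506589/191486570]
step 1: x' = x̄ + K·y = [10296497/19148657, -27819131/95743285, -19933599/95743285]
step 1: P' = (I − K·H)·P̄ = [132372091/19148657 178892709/19148657 131805210/19148657; 178892709/19148657 2507354097/191486570 2009391723/191486570; 131805210/19148657 2009391723/191486570 2215032047/191486570]

step 0: x' = [-10788/5801, -28441/11602, 12737/11602], P' = [32386/5801 43845/5801 31551/5801; 43845/5801 249027/23204 201375/23204; 31551/5801 201375/23204 244827/23204]
step 1: x' = [10296497/19148657, -27819131/95743285, -19933599/95743285], P' = [132372091/19148657 178892709/19148657 131805210/19148657; 178892709/19148657 2507354097/191486570 2009391723/191486570; 131805210/19148657 2009391723/191486570 2215032047/191486570]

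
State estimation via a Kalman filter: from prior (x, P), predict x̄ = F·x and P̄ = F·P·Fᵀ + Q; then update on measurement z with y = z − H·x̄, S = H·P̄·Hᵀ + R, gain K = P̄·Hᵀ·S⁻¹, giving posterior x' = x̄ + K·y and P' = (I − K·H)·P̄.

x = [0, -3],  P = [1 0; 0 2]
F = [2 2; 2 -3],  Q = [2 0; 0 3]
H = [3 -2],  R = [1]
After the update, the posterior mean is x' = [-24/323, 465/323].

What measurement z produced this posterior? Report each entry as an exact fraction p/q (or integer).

x̄ = F·x = [-6, 9]
P̄ = F·P·Fᵀ + Q = [14 -8; -8 25]
S = H·P̄·Hᵀ + R = [323]
K = P̄·Hᵀ·S⁻¹ = [58/323; -74/323]
x' − x̄ = [1914/323, -2442/323] = K·y
y = (KᵀK)⁻¹·Kᵀ·(x' − x̄) = [33]
z = y + H·x̄ = [33] + [-36] = [-3]

z = [-3]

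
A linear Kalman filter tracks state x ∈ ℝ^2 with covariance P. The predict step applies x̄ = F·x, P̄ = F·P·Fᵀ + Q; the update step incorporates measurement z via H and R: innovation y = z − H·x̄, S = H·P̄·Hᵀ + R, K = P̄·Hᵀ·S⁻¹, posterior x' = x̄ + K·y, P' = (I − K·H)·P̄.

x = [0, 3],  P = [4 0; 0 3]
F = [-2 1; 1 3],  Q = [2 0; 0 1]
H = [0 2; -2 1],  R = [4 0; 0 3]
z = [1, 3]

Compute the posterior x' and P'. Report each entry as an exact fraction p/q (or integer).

x' = [-1099/1158, 485/579]
P' = [2747/2895 269/579; 269/579 556/579]

x̄ = F·x = [3, 9]
P̄ = F·P·Fᵀ + Q = [21 1; 1 32]
y = z − H·x̄ = [-17, 0]
S = H·P̄·Hᵀ + R = [132 60; 60 115]
K = P̄·Hᵀ·S⁻¹ = [269/1158 -461/965; 278/579 2/193]
x' = x̄ + K·y = [-1099/1158, 485/579]
P' = (I − K·H)·P̄ = [2747/2895 269/579; 269/579 556/579]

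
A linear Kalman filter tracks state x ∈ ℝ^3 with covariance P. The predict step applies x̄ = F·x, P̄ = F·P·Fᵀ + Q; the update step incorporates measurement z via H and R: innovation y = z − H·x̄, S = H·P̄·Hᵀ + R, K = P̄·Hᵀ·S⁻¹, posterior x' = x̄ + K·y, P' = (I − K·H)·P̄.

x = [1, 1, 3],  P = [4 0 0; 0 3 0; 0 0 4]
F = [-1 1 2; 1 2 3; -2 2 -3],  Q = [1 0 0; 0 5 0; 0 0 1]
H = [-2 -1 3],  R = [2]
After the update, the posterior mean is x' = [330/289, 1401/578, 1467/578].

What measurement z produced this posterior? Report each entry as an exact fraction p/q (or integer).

z = [3]

x̄ = F·x = [6, 12, -9]
P̄ = F·P·Fᵀ + Q = [24 26 -10; 26 57 -32; -10 -32 65]
S = H·P̄·Hᵀ + R = [1156]
K = P̄·Hᵀ·S⁻¹ = [-26/289; -205/1156; 247/1156]
x' − x̄ = [-1404/289, -5535/578, 6669/578] = K·y
y = (KᵀK)⁻¹·Kᵀ·(x' − x̄) = [54]
z = y + H·x̄ = [54] + [-51] = [3]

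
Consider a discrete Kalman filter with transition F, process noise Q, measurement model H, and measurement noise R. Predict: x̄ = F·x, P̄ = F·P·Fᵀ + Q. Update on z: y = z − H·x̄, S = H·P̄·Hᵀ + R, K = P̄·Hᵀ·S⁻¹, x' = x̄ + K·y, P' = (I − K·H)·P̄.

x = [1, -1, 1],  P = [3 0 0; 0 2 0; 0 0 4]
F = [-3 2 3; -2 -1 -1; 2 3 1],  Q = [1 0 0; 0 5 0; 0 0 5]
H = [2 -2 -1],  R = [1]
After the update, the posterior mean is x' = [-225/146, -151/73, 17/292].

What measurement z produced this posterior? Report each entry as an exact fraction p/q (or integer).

z = [1]

x̄ = F·x = [-2, -2, 0]
P̄ = F·P·Fᵀ + Q = [72 2 6; 2 23 -22; 6 -22 39]
S = H·P̄·Hᵀ + R = [292]
K = P̄·Hᵀ·S⁻¹ = [67/146; -5/73; 17/292]
x' − x̄ = [67/146, -5/73, 17/292] = K·y
y = (KᵀK)⁻¹·Kᵀ·(x' − x̄) = [1]
z = y + H·x̄ = [1] + [0] = [1]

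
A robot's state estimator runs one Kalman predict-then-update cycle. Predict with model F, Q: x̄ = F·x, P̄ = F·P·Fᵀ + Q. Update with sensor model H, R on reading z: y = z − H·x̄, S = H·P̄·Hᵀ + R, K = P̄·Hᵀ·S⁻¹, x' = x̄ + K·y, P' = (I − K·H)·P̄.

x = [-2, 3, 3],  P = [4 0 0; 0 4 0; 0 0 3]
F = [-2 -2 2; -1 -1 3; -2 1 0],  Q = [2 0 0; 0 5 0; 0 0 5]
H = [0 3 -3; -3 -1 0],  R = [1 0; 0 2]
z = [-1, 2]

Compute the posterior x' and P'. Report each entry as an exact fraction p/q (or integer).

x' = [-109906/55569, 223550/55569, 242480/55569]
P' = [44906/55569 -103852/55569 -103240/55569; -103852/55569 329582/55569 327689/55569; -103240/55569 327689/55569 331952/55569]

x̄ = F·x = [4, 8, 7]
P̄ = F·P·Fᵀ + Q = [46 34 8; 34 40 4; 8 4 25]
y = z − H·x̄ = [-4, 22]
S = H·P̄·Hᵀ + R = [514 -342; -342 660]
K = P̄·Hᵀ·S⁻¹ = [-612/18523 -15433/55569; 1893/18523 -9013/55569; -4263/18523 -17969/111138]
x' = x̄ + K·y = [-109906/55569, 223550/55569, 242480/55569]
P' = (I − K·H)·P̄ = [44906/55569 -103852/55569 -103240/55569; -103852/55569 329582/55569 327689/55569; -103240/55569 327689/55569 331952/55569]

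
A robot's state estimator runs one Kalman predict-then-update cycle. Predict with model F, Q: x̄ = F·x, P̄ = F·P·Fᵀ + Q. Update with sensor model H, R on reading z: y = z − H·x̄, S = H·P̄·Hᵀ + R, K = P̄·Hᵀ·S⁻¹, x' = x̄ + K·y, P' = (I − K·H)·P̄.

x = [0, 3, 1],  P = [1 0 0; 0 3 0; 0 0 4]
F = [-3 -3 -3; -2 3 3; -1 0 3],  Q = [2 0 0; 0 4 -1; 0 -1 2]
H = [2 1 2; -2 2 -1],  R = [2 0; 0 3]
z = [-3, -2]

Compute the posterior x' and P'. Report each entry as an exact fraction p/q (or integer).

x̄ = F·x = [-12, 12, 3]
P̄ = F·P·Fᵀ + Q = [74 -57 -33; -57 71 37; -33 37 39]
y = z − H·x̄ = [3, -47]
S = H·P̄·Hᵀ + R = [181 -37; -37 798]
K = P̄·Hᵀ·S⁻¹ = [11477/143069 -40524/143069; 32841/143069 40786/143069; 42839/143069 20094/143069]
x' = x̄ + K·y = [222231/143069, -101591/143069, -386694/143069]
P' = (I − K·H)·P̄ = [1020185/143069 364036/143069 -1190726/143069; 364036/143069 207694/143069 -435042/143069; -1190726/143069 -435042/143069 1451086/143069]

x' = [222231/143069, -101591/143069, -386694/143069]
P' = [1020185/143069 364036/143069 -1190726/143069; 364036/143069 207694/143069 -435042/143069; -1190726/143069 -435042/143069 1451086/143069]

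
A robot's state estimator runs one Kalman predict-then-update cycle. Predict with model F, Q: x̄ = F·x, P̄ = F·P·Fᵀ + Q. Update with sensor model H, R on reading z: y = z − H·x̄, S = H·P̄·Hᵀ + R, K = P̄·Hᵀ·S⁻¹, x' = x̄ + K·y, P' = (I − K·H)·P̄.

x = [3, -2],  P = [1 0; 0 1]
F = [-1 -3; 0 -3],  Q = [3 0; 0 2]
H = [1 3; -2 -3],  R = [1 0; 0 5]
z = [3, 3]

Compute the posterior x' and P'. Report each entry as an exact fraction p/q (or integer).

x' = [-5097/1652, 3081/1652]
P' = [3413/1652 -1257/1652; -1257/1652 613/1652]

x̄ = F·x = [3, 6]
P̄ = F·P·Fᵀ + Q = [13 9; 9 11]
y = z − H·x̄ = [-18, 27]
S = H·P̄·Hᵀ + R = [167 -206; -206 264]
K = P̄·Hᵀ·S⁻¹ = [-179/826 -611/1652; 291/826 135/1652]
x' = x̄ + K·y = [-5097/1652, 3081/1652]
P' = (I − K·H)·P̄ = [3413/1652 -1257/1652; -1257/1652 613/1652]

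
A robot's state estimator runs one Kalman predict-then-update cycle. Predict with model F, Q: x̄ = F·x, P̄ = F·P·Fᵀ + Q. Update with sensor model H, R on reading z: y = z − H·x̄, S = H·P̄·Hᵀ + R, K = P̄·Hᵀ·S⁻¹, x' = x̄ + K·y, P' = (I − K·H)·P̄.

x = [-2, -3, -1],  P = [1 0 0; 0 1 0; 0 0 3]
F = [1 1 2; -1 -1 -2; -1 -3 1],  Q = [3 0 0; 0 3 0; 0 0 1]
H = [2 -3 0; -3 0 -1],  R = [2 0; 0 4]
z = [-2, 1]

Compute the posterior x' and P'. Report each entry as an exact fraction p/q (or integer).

x̄ = F·x = [-7, 7, 10]
P̄ = F·P·Fᵀ + Q = [17 -14 2; -14 17 -2; 2 -2 14]
y = z − H·x̄ = [33, -10]
S = H·P̄·Hᵀ + R = [391 -238; -238 183]
K = P̄·Hᵀ·S⁻¹ = [1294/14909 -155/877; -3985/14909 -94/877; -2930/14909 -320/877]
x' = x̄ + K·y = [-35311/14909, -11162/14909, 106800/14909]
P' = (I − K·H)·P̄ = [15454/14909 9440/14909 -35822/14909; 9440/14909 8950/14909 -21928/14909; -35822/14909 -21928/14909 129226/14909]

x' = [-35311/14909, -11162/14909, 106800/14909]
P' = [15454/14909 9440/14909 -35822/14909; 9440/14909 8950/14909 -21928/14909; -35822/14909 -21928/14909 129226/14909]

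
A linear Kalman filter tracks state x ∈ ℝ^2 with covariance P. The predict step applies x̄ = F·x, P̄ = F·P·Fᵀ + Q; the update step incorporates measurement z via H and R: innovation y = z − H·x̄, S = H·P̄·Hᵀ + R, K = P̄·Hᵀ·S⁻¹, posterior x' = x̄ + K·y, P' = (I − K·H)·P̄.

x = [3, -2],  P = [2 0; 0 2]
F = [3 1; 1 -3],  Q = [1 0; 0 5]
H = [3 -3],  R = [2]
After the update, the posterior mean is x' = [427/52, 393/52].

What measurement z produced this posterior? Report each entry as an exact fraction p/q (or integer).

z = [2]

x̄ = F·x = [7, 9]
P̄ = F·P·Fᵀ + Q = [21 0; 0 25]
S = H·P̄·Hᵀ + R = [416]
K = P̄·Hᵀ·S⁻¹ = [63/416; -75/416]
x' − x̄ = [63/52, -75/52] = K·y
y = (KᵀK)⁻¹·Kᵀ·(x' − x̄) = [8]
z = y + H·x̄ = [8] + [-6] = [2]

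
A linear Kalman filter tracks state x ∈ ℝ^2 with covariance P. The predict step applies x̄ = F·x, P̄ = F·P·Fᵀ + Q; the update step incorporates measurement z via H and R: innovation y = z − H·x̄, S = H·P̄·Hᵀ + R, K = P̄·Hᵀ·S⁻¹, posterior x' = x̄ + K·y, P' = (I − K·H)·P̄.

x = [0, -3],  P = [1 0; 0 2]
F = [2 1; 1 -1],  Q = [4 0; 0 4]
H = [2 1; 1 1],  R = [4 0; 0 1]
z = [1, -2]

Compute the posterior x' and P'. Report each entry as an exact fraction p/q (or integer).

x' = [-7/9, -1/9]
P' = [130/63 -20/9; -20/9 28/9]

x̄ = F·x = [-3, 3]
P̄ = F·P·Fᵀ + Q = [10 0; 0 7]
y = z − H·x̄ = [4, -2]
S = H·P̄·Hᵀ + R = [51 27; 27 18]
K = P̄·Hᵀ·S⁻¹ = [10/21 -10/63; -1/3 8/9]
x' = x̄ + K·y = [-7/9, -1/9]
P' = (I − K·H)·P̄ = [130/63 -20/9; -20/9 28/9]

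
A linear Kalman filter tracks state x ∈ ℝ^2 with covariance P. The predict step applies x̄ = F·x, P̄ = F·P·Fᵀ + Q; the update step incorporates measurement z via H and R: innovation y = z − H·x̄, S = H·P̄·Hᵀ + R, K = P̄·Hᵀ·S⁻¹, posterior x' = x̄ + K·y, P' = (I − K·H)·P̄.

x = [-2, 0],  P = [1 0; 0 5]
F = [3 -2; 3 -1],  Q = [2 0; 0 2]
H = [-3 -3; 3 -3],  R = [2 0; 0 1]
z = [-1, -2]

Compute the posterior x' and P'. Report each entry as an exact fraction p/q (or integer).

x̄ = F·x = [-6, -6]
P̄ = F·P·Fᵀ + Q = [31 19; 19 16]
y = z − H·x̄ = [-37, -2]
S = H·P̄·Hᵀ + R = [767 -135; -135 82]
K = P̄·Hᵀ·S⁻¹ = [-7440/44669 7362/44669; -7395/44669 -7272/44669]
x' = x̄ + K·y = [-7458/44669, 20145/44669]
P' = (I − K·H)·P̄ = [3707/44669 1253/44669; 1253/44669 3677/44669]

x' = [-7458/44669, 20145/44669]
P' = [3707/44669 1253/44669; 1253/44669 3677/44669]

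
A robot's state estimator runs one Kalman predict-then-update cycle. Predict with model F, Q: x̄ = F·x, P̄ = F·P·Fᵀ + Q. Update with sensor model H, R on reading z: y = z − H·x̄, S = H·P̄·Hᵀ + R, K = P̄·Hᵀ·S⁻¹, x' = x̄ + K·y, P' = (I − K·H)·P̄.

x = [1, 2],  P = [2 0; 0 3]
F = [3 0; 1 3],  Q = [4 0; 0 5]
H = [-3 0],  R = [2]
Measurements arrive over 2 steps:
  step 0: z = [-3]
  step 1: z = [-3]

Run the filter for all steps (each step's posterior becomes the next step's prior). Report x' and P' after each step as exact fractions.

step 0: x̄ = F·x = [3, 7]
step 0: P̄ = F·P·Fᵀ + Q = [22 6; 6 34]
step 0: y = z − H·x̄ = [6]
step 0: S = H·P̄·Hᵀ + R = [200]
step 0: K = P̄·Hᵀ·S⁻¹ = [-33/100; -9/100]
step 0: x' = x̄ + K·y = [51/50, 323/50]
step 0: P' = (I − K·H)·P̄ = [11/50 3/50; 3/50 1619/50]
step 1: x̄ = F·x = [153/50, 102/5]
step 1: P̄ = F·P·Fᵀ + Q = [299/50 6/5; 6/5 297]
step 1: y = z − H·x̄ = [309/50]
step 1: S = H·P̄·Hᵀ + R = [2791/50]
step 1: K = P̄·Hᵀ·S⁻¹ = [-897/2791; -180/2791]
step 1: x' = x̄ + K·y = [2997/2791, 55824/2791]
step 1: P' = (I − K·H)·P̄ = [598/2791 120/2791; 120/2791 828279/2791]

step 0: x' = [51/50, 323/50], P' = [11/50 3/50; 3/50 1619/50]
step 1: x' = [2997/2791, 55824/2791], P' = [598/2791 120/2791; 120/2791 828279/2791]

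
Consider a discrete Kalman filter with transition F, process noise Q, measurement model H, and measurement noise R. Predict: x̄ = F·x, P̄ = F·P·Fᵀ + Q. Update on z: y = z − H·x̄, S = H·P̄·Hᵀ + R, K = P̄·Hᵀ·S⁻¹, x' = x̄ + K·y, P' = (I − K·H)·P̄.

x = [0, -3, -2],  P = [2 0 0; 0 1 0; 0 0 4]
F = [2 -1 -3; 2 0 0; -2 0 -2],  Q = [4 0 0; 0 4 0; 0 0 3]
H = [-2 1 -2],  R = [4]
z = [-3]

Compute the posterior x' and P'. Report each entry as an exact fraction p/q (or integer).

x̄ = F·x = [9, 0, 4]
P̄ = F·P·Fᵀ + Q = [49 8 16; 8 12 -8; 16 -8 27]
y = z − H·x̄ = [23]
S = H·P̄·Hᵀ + R = [448]
K = P̄·Hᵀ·S⁻¹ = [-61/224; 3/112; -47/224]
x' = x̄ + K·y = [613/224, 69/112, -185/224]
P' = (I − K·H)·P̄ = [1767/112 631/56 -1075/112; 631/56 327/28 -307/56; -1075/112 -307/56 815/112]

x' = [613/224, 69/112, -185/224]
P' = [1767/112 631/56 -1075/112; 631/56 327/28 -307/56; -1075/112 -307/56 815/112]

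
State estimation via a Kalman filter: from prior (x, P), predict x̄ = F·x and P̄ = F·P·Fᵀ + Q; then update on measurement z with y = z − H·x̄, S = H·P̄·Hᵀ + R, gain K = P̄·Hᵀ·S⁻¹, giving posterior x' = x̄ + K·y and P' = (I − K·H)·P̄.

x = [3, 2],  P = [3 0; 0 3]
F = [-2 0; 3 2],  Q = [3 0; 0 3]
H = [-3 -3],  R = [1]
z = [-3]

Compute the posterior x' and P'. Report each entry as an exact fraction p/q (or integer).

x̄ = F·x = [-6, 13]
P̄ = F·P·Fᵀ + Q = [15 -18; -18 42]
y = z − H·x̄ = [18]
S = H·P̄·Hᵀ + R = [190]
K = P̄·Hᵀ·S⁻¹ = [9/190; -36/95]
x' = x̄ + K·y = [-489/95, 587/95]
P' = (I − K·H)·P̄ = [2769/190 -1386/95; -1386/95 1398/95]

x' = [-489/95, 587/95]
P' = [2769/190 -1386/95; -1386/95 1398/95]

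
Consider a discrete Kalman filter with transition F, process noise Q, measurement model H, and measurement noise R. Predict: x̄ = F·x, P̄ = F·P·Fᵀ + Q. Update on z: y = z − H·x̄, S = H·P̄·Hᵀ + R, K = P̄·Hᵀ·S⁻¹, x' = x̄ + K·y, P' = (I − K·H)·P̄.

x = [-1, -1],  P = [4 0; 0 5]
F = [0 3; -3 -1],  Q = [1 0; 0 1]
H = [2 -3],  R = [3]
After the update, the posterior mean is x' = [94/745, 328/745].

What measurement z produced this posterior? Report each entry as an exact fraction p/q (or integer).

z = [-1]

x̄ = F·x = [-3, 4]
P̄ = F·P·Fᵀ + Q = [46 -15; -15 42]
S = H·P̄·Hᵀ + R = [745]
K = P̄·Hᵀ·S⁻¹ = [137/745; -156/745]
x' − x̄ = [2329/745, -2652/745] = K·y
y = (KᵀK)⁻¹·Kᵀ·(x' − x̄) = [17]
z = y + H·x̄ = [17] + [-18] = [-1]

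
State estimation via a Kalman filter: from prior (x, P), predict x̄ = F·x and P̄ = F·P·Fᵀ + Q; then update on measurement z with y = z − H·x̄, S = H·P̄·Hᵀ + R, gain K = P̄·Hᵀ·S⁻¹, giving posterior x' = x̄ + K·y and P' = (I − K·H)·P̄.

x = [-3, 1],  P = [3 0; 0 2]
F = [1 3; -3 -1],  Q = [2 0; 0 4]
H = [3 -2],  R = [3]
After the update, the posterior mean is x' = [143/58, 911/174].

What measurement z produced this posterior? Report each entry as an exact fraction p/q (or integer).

x̄ = F·x = [0, 8]
P̄ = F·P·Fᵀ + Q = [23 -15; -15 33]
S = H·P̄·Hᵀ + R = [522]
K = P̄·Hᵀ·S⁻¹ = [11/58; -37/174]
x' − x̄ = [143/58, -481/174] = K·y
y = (KᵀK)⁻¹·Kᵀ·(x' − x̄) = [13]
z = y + H·x̄ = [13] + [-16] = [-3]

z = [-3]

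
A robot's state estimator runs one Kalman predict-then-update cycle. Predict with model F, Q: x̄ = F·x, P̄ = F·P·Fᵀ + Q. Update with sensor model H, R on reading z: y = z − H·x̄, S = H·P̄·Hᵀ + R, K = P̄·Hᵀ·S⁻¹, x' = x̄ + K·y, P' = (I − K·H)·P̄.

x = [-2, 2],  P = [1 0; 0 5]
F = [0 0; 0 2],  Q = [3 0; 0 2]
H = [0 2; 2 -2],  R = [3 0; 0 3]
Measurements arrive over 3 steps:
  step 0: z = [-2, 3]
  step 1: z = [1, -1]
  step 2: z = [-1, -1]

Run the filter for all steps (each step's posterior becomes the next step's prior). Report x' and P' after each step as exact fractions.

step 0: x̄ = F·x = [0, 4]
step 0: P̄ = F·P·Fᵀ + Q = [3 0; 0 22]
step 0: y = z − H·x̄ = [-10, 11]
step 0: S = H·P̄·Hᵀ + R = [91 -88; -88 103]
step 0: K = P̄·Hᵀ·S⁻¹ = [176/543 182/543; 220/543 -44/543]
step 0: x' = x̄ + K·y = [242/543, -512/543]
step 0: P' = (I − K·H)·P̄ = [179/181 88/181; 88/181 110/181]
step 1: x̄ = F·x = [0, -1024/543]
step 1: P̄ = F·P·Fᵀ + Q = [3 0; 0 802/181]
step 1: y = z − H·x̄ = [2591/543, -2591/543]
step 1: S = H·P̄·Hᵀ + R = [3751/181 -3208/181; -3208/181 5923/181]
step 1: K = P̄·Hᵀ·S⁻¹ = [6416/21963 7502/21963; 8020/21963 -1604/21963]
step 1: x' = x̄ + K·y = [-5182/21963, 4504/21963]
step 1: P' = (I − K·H)·P̄ = [6959/7321 3208/7321; 3208/7321 4010/7321]
step 2: x̄ = F·x = [0, 9008/21963]
step 2: P̄ = F·P·Fᵀ + Q = [3 0; 0 30682/7321]
step 2: y = z − H·x̄ = [-39979/21963, -3947/21963]
step 2: S = H·P̄·Hᵀ + R = [144691/7321 -122728/7321; -122728/7321 232543/7321]
step 2: K = P̄·Hᵀ·S⁻¹ = [245456/846183 289382/846183; 306820/846183 -61364/846183]
step 2: x' = x̄ + K·y = [-498806/846183, -200416/846183]
step 2: P' = (I − K·H)·P̄ = [267419/282061 122728/282061; 122728/282061 153410/282061]

step 0: x' = [242/543, -512/543], P' = [179/181 88/181; 88/181 110/181]
step 1: x' = [-5182/21963, 4504/21963], P' = [6959/7321 3208/7321; 3208/7321 4010/7321]
step 2: x' = [-498806/846183, -200416/846183], P' = [267419/282061 122728/282061; 122728/282061 153410/282061]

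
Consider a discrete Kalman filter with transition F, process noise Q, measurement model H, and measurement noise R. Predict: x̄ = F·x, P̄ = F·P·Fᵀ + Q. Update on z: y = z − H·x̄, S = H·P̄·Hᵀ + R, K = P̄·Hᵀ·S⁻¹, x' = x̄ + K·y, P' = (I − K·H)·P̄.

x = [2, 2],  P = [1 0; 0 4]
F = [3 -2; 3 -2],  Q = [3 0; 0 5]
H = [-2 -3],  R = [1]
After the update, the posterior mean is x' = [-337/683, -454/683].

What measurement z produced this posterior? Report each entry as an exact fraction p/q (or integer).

x̄ = F·x = [2, 2]
P̄ = F·P·Fᵀ + Q = [28 25; 25 30]
S = H·P̄·Hᵀ + R = [683]
K = P̄·Hᵀ·S⁻¹ = [-131/683; -140/683]
x' − x̄ = [-1703/683, -1820/683] = K·y
y = (KᵀK)⁻¹·Kᵀ·(x' − x̄) = [13]
z = y + H·x̄ = [13] + [-10] = [3]

z = [3]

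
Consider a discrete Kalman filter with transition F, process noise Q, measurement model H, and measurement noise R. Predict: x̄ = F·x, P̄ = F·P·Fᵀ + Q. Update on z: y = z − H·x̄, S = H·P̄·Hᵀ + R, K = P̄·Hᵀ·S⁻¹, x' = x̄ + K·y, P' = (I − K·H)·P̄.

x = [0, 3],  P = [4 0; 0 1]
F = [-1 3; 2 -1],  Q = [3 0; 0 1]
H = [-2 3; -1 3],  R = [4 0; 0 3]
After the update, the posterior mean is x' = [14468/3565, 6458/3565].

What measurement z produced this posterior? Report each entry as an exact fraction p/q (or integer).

z = [-2, 1]

x̄ = F·x = [9, -3]
P̄ = F·P·Fᵀ + Q = [16 -11; -11 18]
S = H·P̄·Hᵀ + R = [362 293; 293 247]
K = P̄·Hᵀ·S⁻¹ = [-1698/3565 1307/3565; -273/3565 1262/3565]
x' − x̄ = [-17617/3565, 17153/3565] = K·y
y = (KᵀK)⁻¹·Kᵀ·(x' − x̄) = [25, 19]
z = y + H·x̄ = [25, 19] + [-27, -18] = [-2, 1]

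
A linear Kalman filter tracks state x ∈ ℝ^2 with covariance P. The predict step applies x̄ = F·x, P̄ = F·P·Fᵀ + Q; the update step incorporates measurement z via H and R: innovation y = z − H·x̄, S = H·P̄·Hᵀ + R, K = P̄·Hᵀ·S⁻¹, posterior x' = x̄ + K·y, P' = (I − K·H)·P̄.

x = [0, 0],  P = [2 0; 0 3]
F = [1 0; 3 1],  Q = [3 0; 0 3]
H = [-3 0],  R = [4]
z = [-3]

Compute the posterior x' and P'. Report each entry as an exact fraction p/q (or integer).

x̄ = F·x = [0, 0]
P̄ = F·P·Fᵀ + Q = [5 6; 6 24]
y = z − H·x̄ = [-3]
S = H·P̄·Hᵀ + R = [49]
K = P̄·Hᵀ·S⁻¹ = [-15/49; -18/49]
x' = x̄ + K·y = [45/49, 54/49]
P' = (I − K·H)·P̄ = [20/49 24/49; 24/49 852/49]

x' = [45/49, 54/49]
P' = [20/49 24/49; 24/49 852/49]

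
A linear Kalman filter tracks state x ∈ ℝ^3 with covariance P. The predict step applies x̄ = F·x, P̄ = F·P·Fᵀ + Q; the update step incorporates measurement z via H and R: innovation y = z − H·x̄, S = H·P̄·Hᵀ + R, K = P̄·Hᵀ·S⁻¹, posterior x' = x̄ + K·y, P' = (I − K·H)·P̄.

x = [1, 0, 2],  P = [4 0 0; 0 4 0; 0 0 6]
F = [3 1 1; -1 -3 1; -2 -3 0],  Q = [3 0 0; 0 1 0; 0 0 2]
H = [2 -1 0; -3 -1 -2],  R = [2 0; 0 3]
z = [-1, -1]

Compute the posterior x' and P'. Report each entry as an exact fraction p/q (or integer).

x' = [2489/107642, 53243/53821, 790/53821]
P' = [65509/107642 27602/53821 -52252/53821; 27602/53821 86346/53821 -63264/53821; -52252/53821 -63264/53821 123342/53821]

x̄ = F·x = [5, 1, -2]
P̄ = F·P·Fᵀ + Q = [49 -18 -36; -18 47 44; -36 44 54]
y = z − H·x̄ = [-10, 11]
S = H·P̄·Hᵀ + R = [317 -33; -33 343]
K = P̄·Hᵀ·S⁻¹ = [37907/107642 -14241/107642; -15571/53821 -14208/53821; -20620/53821 -8888/53821]
x' = x̄ + K·y = [2489/107642, 53243/53821, 790/53821]
P' = (I − K·H)·P̄ = [65509/107642 27602/53821 -52252/53821; 27602/53821 86346/53821 -63264/53821; -52252/53821 -63264/53821 123342/53821]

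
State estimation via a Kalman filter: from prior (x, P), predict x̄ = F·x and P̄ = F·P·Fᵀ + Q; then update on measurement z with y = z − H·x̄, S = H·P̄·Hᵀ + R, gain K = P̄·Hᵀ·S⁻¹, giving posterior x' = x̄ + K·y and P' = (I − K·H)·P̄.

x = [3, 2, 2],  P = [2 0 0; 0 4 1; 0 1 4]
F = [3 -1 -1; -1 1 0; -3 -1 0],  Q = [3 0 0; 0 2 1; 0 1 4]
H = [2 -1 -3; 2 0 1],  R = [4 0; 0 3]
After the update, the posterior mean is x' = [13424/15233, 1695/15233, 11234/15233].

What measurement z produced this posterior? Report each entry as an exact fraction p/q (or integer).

x̄ = F·x = [5, -1, -11]
P̄ = F·P·Fᵀ + Q = [31 -11 -13; -11 8 3; -13 3 26]
S = H·P̄·Hᵀ + R = [588 117; 117 101]
K = P̄·Hᵀ·S⁻¹ = [5579/45699 5236/15233; -572/15233 -2203/15233; -10807/45699 4173/15233]
x' − x̄ = [-62741/15233, 16928/15233, 178797/15233] = K·y
y = (KᵀK)⁻¹·Kᵀ·(x' − x̄) = [-45, 4]
z = y + H·x̄ = [-45, 4] + [44, -1] = [-1, 3]

z = [-1, 3]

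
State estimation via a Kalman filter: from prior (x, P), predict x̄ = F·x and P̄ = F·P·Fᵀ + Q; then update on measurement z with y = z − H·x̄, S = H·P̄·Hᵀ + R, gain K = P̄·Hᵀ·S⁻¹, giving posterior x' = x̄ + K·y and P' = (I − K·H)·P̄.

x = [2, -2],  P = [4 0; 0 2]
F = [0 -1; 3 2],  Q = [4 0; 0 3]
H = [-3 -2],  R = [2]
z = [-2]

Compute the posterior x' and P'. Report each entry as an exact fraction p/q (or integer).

x̄ = F·x = [2, 2]
P̄ = F·P·Fᵀ + Q = [6 -4; -4 47]
y = z − H·x̄ = [8]
S = H·P̄·Hᵀ + R = [196]
K = P̄·Hᵀ·S⁻¹ = [-5/98; -41/98]
x' = x̄ + K·y = [78/49, -66/49]
P' = (I − K·H)·P̄ = [269/49 -401/49; -401/49 622/49]

x' = [78/49, -66/49]
P' = [269/49 -401/49; -401/49 622/49]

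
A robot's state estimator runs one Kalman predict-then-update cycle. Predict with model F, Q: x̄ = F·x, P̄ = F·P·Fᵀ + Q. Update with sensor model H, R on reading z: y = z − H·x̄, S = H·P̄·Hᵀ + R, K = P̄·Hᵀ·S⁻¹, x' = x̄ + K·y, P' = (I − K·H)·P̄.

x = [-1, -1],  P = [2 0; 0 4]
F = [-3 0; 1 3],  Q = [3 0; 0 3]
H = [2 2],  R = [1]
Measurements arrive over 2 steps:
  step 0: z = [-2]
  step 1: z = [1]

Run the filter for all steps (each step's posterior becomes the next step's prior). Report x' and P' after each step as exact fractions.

step 0: x' = [3, -4], P' = [1107/67 -1102/67; -1102/67 3341/201]
step 1: x' = [228939/112375, -173991/112375], P' = [275448/112375 -258687/112375; -258687/112375 270003/112375]

step 0: x̄ = F·x = [3, -4]
step 0: P̄ = F·P·Fᵀ + Q = [21 -6; -6 41]
step 0: y = z − H·x̄ = [0]
step 0: S = H·P̄·Hᵀ + R = [201]
step 0: K = P̄·Hᵀ·S⁻¹ = [10/67; 70/201]
step 0: x' = x̄ + K·y = [3, -4]
step 0: P' = (I − K·H)·P̄ = [1107/67 -1102/67; -1102/67 3341/201]
step 1: x̄ = F·x = [-9, -9]
step 1: P̄ = F·P·Fᵀ + Q = [10164/67 6597/67; 6597/67 4719/67]
step 1: y = z − H·x̄ = [37]
step 1: S = H·P̄·Hᵀ + R = [112375/67]
step 1: K = P̄·Hᵀ·S⁻¹ = [33522/112375; 22632/112375]
step 1: x' = x̄ + K·y = [228939/112375, -173991/112375]
step 1: P' = (I − K·H)·P̄ = [275448/112375 -258687/112375; -258687/112375 270003/112375]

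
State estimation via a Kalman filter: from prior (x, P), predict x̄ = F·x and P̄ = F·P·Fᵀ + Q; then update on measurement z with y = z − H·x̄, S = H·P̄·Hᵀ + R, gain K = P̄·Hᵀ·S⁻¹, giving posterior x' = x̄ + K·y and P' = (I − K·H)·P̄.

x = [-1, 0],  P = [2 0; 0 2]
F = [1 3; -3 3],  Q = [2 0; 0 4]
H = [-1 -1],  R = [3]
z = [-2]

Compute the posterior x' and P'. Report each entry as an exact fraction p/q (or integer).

x' = [-1, 3]
P' = [802/89 -700/89; -700/89 856/89]

x̄ = F·x = [-1, 3]
P̄ = F·P·Fᵀ + Q = [22 12; 12 40]
y = z − H·x̄ = [0]
S = H·P̄·Hᵀ + R = [89]
K = P̄·Hᵀ·S⁻¹ = [-34/89; -52/89]
x' = x̄ + K·y = [-1, 3]
P' = (I − K·H)·P̄ = [802/89 -700/89; -700/89 856/89]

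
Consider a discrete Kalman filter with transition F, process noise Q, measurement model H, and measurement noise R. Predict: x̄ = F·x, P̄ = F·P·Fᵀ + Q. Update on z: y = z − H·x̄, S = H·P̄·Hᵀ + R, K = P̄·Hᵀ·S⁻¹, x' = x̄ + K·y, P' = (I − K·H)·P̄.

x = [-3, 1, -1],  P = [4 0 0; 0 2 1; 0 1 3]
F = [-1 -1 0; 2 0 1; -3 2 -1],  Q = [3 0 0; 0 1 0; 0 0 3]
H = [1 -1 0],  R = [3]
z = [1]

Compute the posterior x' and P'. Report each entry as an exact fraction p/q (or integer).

x' = [-22/25, -59/25, 164/25]
P' = [63/25 36/25 -81/25; 36/25 159/50 -132/25; -81/25 -132/25 572/25]

x̄ = F·x = [2, -7, 12]
P̄ = F·P·Fᵀ + Q = [9 -9 9; -9 20 -25; 9 -25 46]
y = z − H·x̄ = [-8]
S = H·P̄·Hᵀ + R = [50]
K = P̄·Hᵀ·S⁻¹ = [9/25; -29/50; 17/25]
x' = x̄ + K·y = [-22/25, -59/25, 164/25]
P' = (I − K·H)·P̄ = [63/25 36/25 -81/25; 36/25 159/50 -132/25; -81/25 -132/25 572/25]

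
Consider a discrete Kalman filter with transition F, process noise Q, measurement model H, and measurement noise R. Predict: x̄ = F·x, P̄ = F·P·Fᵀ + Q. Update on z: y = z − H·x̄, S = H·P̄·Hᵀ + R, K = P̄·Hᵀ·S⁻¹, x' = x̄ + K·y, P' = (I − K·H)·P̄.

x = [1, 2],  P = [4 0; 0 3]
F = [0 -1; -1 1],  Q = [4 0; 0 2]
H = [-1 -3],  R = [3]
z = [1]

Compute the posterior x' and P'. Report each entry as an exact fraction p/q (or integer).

x' = [-142/73, 25/73]
P' = [507/73 -171/73; -171/73 81/73]

x̄ = F·x = [-2, 1]
P̄ = F·P·Fᵀ + Q = [7 -3; -3 9]
y = z − H·x̄ = [2]
S = H·P̄·Hᵀ + R = [73]
K = P̄·Hᵀ·S⁻¹ = [2/73; -24/73]
x' = x̄ + K·y = [-142/73, 25/73]
P' = (I − K·H)·P̄ = [507/73 -171/73; -171/73 81/73]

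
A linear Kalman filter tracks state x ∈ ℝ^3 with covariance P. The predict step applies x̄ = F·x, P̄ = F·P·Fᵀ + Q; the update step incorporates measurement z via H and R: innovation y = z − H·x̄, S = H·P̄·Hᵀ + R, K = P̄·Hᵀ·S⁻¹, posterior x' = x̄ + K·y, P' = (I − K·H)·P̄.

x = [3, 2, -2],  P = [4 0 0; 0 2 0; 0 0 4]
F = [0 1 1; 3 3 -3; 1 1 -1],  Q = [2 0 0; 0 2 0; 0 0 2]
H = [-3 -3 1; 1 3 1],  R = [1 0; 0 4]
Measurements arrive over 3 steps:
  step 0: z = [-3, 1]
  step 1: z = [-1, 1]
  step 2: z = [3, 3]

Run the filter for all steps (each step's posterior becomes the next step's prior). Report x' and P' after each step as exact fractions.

step 0: x̄ = F·x = [0, 21, 7]
step 0: P̄ = F·P·Fᵀ + Q = [8 -6 -2; -6 92 30; -2 30 12]
step 0: y = z − H·x̄ = [53, -69]
step 0: S = H·P̄·Hᵀ + R = [637 -764; -764 992]
step 0: K = P̄·Hᵀ·S⁻¹ = [-1069/3013 -3439/12052; 189/3013 4227/12052; 311/3013 2173/12052]
step 0: x' = x̄ + K·y = [10663/12052, 1497/12052, 359/12052]
step 0: P' = (I − K·H)·P̄ = [5235/3013 -3885/3013 2981/3013; -3885/3013 3263/3013 -1677/3013; 2981/3013 -1677/3013 4223/3013]
step 1: x̄ = F·x = [464/3013, 35403/12052, 11801/12052]
step 1: P̄ = F·P·Fᵀ + Q = [10158/3013 -5592/3013 -1864/3013; -5592/3013 27113/3013 7029/3013; -1864/3013 7029/3013 8369/3013]
step 1: y = z − H·x̄ = [21981/3013, -53907/6026]
step 1: S = H·P̄·Hᵀ + R = [215175/3013 -195290/3013; -195290/3013 279490/3013]
step 1: K = P̄·Hᵀ·S⁻¹ = [-28476/104315 -23063/104315; 2826/730205 218238/730205; 112738/730205 150862/730205]
step 1: x' = x̄ + K·y = [29273/208630, 853239/2920820, 751573/2920820]
step 1: P' = (I − K·H)·P̄ = [139684/104315 -103752/104315 15864/20863; -103752/104315 629197/730205 -57675/146041; 15864/20863 -57675/146041 913333/730205]
step 2: x̄ = F·x = [401203/730205, 383616/730205, 127872/730205]
step 2: P̄ = F·P·Fᵀ + Q = [485238/146041 -273096/146041 -91032/146041; -273096/146041 1253390/146041 320436/146041; -91032/146041 320436/146041 398894/146041]
step 2: y = z − H·x̄ = [883440/146041, 72956/104315]
step 2: S = H·P̄·Hᵀ + R = [9900435/146041 -1268302/20863; -1268302/20863 1835826/20863]
step 2: K = P̄·Hᵀ·S⁻¹ = [-44926872/165732307 -36520401/165732307; 23196/8722753 2600457/8722753; 1988344/12748639 2632753/12748639]
step 2: x' = x̄ + K·y = [-1031281331/828661535, 32707812/43613765, 80509124/63743195]
step 2: P' = (I − K·H)·P̄ = [220575288/165732307 -8626806/8722753 9620850/12748639; -8626806/8722753 7480976/8722753 -262638/670981; 9620850/12748639 -262638/670981 15880528/12748639]

step 0: x' = [10663/12052, 1497/12052, 359/12052], P' = [5235/3013 -3885/3013 2981/3013; -3885/3013 3263/3013 -1677/3013; 2981/3013 -1677/3013 4223/3013]
step 1: x' = [29273/208630, 853239/2920820, 751573/2920820], P' = [139684/104315 -103752/104315 15864/20863; -103752/104315 629197/730205 -57675/146041; 15864/20863 -57675/146041 913333/730205]
step 2: x' = [-1031281331/828661535, 32707812/43613765, 80509124/63743195], P' = [220575288/165732307 -8626806/8722753 9620850/12748639; -8626806/8722753 7480976/8722753 -262638/670981; 9620850/12748639 -262638/670981 15880528/12748639]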